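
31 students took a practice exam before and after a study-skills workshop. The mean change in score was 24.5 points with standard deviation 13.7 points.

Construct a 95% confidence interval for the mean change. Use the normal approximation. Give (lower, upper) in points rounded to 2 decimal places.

(19.68, 29.32)

Paired design: SE = s_d/√n = 13.7/√31 = 2.4606.
z* = 1.960; margin of error = 1.960 × 2.4606 = 4.8228.
24.5 ± 4.8228 → (19.68, 29.32).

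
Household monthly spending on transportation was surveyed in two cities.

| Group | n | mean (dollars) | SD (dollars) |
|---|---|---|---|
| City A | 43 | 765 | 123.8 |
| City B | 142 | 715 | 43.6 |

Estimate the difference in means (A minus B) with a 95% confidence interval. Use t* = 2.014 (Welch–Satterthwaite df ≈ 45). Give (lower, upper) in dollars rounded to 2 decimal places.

(11.27, 88.73)

Standard errors of each mean: 123.8/√43 = 18.8793 and 43.6/√142 = 3.6588.
SE(x̄₁ − x̄₂) = √(18.8793² + 3.6588²) = 19.2306 for independent samples with unequal variances.
With t* = 2.014, the margin is 2.014 × 19.2306 = 38.7304.
x̄₁ − x̄₂ = 765 − 715 = 50.0000; the interval is 50.0000 ± 38.7304 = (11.27, 88.73).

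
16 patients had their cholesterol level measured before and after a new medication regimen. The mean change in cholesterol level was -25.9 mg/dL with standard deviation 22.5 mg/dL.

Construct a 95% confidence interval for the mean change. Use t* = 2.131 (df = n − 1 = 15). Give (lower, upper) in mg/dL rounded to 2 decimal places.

(-37.89, -13.91)

Paired design: SE = s_d/√n = 22.5/√16 = 5.6250.
t* = 2.131; margin of error = 2.131 × 5.6250 = 11.9869.
-25.9 ± 11.9869 → (-37.89, -13.91).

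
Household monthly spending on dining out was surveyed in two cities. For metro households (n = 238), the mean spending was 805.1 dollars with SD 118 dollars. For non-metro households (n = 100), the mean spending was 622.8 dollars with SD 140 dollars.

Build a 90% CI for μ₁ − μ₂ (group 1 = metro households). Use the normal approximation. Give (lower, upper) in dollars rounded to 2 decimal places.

(156.06, 208.54)

Standard errors of each mean: 118/√238 = 7.6488 and 140/√100 = 14.0000.
SE(x̄₁ − x̄₂) = √(7.6488² + 14.0000²) = 15.9532 for independent samples with unequal variances.
With z* = 1.645, the margin is 1.645 × 15.9532 = 26.2430.
x̄₁ − x̄₂ = 805.1 − 622.8 = 182.3000; the interval is 182.3000 ± 26.2430 = (156.06, 208.54).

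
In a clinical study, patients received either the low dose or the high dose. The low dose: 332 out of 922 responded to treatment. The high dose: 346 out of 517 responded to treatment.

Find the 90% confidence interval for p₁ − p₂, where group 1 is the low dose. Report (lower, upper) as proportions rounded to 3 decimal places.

p̂₁ = 332/922 = 0.3601 and p̂₂ = 346/517 = 0.6692.
SE₁ = √(p̂₁(1−p̂₁)/n₁) = √(0.3601·0.6399/922) = 0.01581; SE₂ = √(0.6692·0.3308/517) = 0.02069.
Independent samples: SE of the difference = √(SE₁² + SE₂²) = √(0.0002499561 + 0.0004280761) = 0.02604.
z* for 90% confidence is 1.645, so the margin of error is 1.645 × 0.02604 = 0.04284.
Point estimate p̂₁ − p̂₂ = 0.3601 − 0.6692 = -0.3091.
-0.3091 ± 0.04284 → (-0.352, -0.266).

(-0.352, -0.266)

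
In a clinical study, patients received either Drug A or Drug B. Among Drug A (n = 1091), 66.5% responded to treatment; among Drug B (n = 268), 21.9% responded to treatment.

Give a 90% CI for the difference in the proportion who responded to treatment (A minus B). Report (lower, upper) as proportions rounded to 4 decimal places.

(0.3983, 0.4937)

The two standard errors are √(0.6650×0.3350/1091) = 0.01429 and √(0.2190×0.7810/268) = 0.02526.
Because the samples are independent, SE_diff = √(0.01429² + 0.02526²) = 0.02902.
Using z* = 1.645 for 90%, ME = 1.645 × 0.02902 = 0.04774.
p̂₁ − p̂₂ = 0.4460; interval 0.4460 ± 0.04774 gives (0.3983, 0.4937).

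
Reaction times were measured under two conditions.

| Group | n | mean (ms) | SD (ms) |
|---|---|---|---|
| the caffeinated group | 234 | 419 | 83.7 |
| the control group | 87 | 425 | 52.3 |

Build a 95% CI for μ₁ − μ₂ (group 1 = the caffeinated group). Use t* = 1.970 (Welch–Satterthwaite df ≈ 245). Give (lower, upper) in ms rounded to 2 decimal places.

(-21.43, 9.43)

SE₁ = s₁/√n₁ = 83.7/√234 = 5.4716; SE₂ = 52.3/√87 = 5.6071.
Independent samples, unequal variances: SE_diff = √(SE₁² + SE₂²) = √(29.93840656 + 31.43957041) = 7.8344.
t* = 1.970, so margin of error = 1.970 × 7.8344 = 15.4338.
Difference in means = 419 − 425 = -6.0000.
-6.0000 ± 15.4338 → (-21.43, 9.43).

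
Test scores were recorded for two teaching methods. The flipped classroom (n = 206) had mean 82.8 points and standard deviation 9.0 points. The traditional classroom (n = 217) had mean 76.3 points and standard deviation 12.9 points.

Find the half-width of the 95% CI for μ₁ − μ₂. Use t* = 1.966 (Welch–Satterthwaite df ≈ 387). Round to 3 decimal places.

2.118

Per-group SEs: s₁/√n₁ = 9.0/√206 = 0.6271, s₂/√n₂ = 12.9/√217 = 0.8757.
Unpooled SE of the difference: √(0.39325441 + 0.76685049) = 1.0771.
Margin of error = t* · SE = 1.966 × 1.0771 = 2.1176.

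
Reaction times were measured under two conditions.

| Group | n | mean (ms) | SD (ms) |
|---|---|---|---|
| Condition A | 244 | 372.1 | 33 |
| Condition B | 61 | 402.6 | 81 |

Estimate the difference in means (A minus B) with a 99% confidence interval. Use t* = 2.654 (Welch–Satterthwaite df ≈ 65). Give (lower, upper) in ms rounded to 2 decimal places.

Per-group SEs: s₁/√n₁ = 33/√244 = 2.1126, s₂/√n₂ = 81/√61 = 10.3710.
Unpooled SE of the difference: √(4.46307876 + 107.557641) = 10.5840.
Margin of error = t* · SE = 2.654 × 10.5840 = 28.0899.
x̄₁ − x̄₂ = 372.1 − 402.6 = -30.5000.
CI: -30.5000 ± 28.0899 = (-58.59, -2.41).

(-58.59, -2.41)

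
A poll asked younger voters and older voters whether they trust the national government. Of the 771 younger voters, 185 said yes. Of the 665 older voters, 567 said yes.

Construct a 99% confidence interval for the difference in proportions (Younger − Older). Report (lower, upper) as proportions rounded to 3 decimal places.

(-0.666, -0.560)

p̂₁ = 185/771 = 0.2399 and p̂₂ = 567/665 = 0.8526.
SE₁ = √(p̂₁(1−p̂₁)/n₁) = √(0.2399·0.7601/771) = 0.01538; SE₂ = √(0.8526·0.1474/665) = 0.01375.
Independent samples: SE of the difference = √(SE₁² + SE₂²) = √(0.0002365444 + 0.0001890625) = 0.02063.
z* for 99% confidence is 2.576, so the margin of error is 2.576 × 0.02063 = 0.05314.
Point estimate p̂₁ − p̂₂ = 0.2399 − 0.8526 = -0.6127.
-0.6127 ± 0.05314 → (-0.666, -0.560).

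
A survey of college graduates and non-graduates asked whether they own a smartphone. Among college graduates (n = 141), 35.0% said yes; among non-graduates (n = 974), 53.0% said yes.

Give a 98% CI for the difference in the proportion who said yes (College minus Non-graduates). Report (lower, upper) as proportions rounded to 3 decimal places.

(-0.281, -0.079)

Each SE is √(p̂(1−p̂)/n): √(0.3500·0.6500/141) = 0.04017 and √(0.5300·0.4700/974) = 0.01599.
SE(p̂₁ − p̂₂) = √(SE₁² + SE₂²) = √(0.0016136289 + 0.0002556801) = 0.04324, since the two samples are independent.
At 98% confidence z* = 2.326; margin = 2.326 × 0.04324 = 0.10058.
The difference is 0.3500 − 0.5300 = -0.1800, so the interval is -0.1800 ± 0.10058 = (-0.281, -0.079).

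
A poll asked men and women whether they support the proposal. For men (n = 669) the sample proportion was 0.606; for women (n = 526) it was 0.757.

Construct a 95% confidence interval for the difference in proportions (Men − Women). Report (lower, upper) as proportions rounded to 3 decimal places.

(-0.203, -0.099)

The two standard errors are √(0.6060×0.3940/669) = 0.01889 and √(0.7570×0.2430/526) = 0.01870.
Because the samples are independent, SE_diff = √(0.01889² + 0.01870²) = 0.02658.
Using z* = 1.960 for 95%, ME = 1.960 × 0.02658 = 0.05210.
p̂₁ − p̂₂ = -0.1510; interval -0.1510 ± 0.05210 gives (-0.203, -0.099).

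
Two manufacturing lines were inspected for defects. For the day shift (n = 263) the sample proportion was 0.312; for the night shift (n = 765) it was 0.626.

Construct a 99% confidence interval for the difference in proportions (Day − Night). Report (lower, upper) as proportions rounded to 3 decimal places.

The two standard errors are √(0.3120×0.6880/263) = 0.02857 and √(0.6260×0.3740/765) = 0.01749.
Because the samples are independent, SE_diff = √(0.02857² + 0.01749²) = 0.03350.
Using z* = 2.576 for 99%, ME = 2.576 × 0.03350 = 0.08630.
p̂₁ − p̂₂ = -0.3140; interval -0.3140 ± 0.08630 gives (-0.400, -0.228).

(-0.400, -0.228)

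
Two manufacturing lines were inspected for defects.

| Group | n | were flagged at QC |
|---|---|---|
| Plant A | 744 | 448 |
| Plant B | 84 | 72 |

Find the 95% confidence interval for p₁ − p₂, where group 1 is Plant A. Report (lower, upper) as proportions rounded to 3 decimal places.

p̂₁ = 448/744 = 0.6022 and p̂₂ = 72/84 = 0.8571.
SE₁ = √(p̂₁(1−p̂₁)/n₁) = √(0.6022·0.3978/744) = 0.01794; SE₂ = √(0.8571·0.1429/84) = 0.03818.
Independent samples: SE of the difference = √(SE₁² + SE₂²) = √(0.0003218436 + 0.0014577124) = 0.04218.
z* for 95% confidence is 1.960, so the margin of error is 1.960 × 0.04218 = 0.08267.
Point estimate p̂₁ − p̂₂ = 0.6022 − 0.8571 = -0.2549.
-0.2549 ± 0.08267 → (-0.338, -0.172).

(-0.338, -0.172)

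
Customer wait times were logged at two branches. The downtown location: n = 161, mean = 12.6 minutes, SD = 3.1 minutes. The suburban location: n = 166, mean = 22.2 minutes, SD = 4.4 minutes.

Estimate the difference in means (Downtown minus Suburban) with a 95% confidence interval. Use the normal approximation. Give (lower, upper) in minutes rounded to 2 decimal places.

(-10.42, -8.78)

Standard errors of each mean: 3.1/√161 = 0.2443 and 4.4/√166 = 0.3415.
SE(x̄₁ − x̄₂) = √(0.2443² + 0.3415²) = 0.4199 for independent samples with unequal variances.
With z* = 1.960, the margin is 1.960 × 0.4199 = 0.8230.
x̄₁ − x̄₂ = 12.6 − 22.2 = -9.6000; the interval is -9.6000 ± 0.8230 = (-10.42, -8.78).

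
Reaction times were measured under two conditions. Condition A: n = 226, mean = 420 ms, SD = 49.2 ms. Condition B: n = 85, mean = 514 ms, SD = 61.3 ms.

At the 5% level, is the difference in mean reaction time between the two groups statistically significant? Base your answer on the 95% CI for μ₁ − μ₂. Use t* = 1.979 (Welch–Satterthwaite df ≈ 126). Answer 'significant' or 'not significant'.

SE₁ = s₁/√n₁ = 49.2/√226 = 3.2727; SE₂ = 61.3/√85 = 6.6489.
Independent samples, unequal variances: SE_diff = √(SE₁² + SE₂²) = √(10.71056529 + 44.20787121) = 7.4107.
t* = 1.979, so margin of error = 1.979 × 7.4107 = 14.6658.
Difference in means = 420 − 514 = -94.0000.
-94.0000 ± 14.6658 → (-108.6658, -79.3342).
The interval (-108.6658, -79.3342) does not contain 0, so the difference is significant.

significant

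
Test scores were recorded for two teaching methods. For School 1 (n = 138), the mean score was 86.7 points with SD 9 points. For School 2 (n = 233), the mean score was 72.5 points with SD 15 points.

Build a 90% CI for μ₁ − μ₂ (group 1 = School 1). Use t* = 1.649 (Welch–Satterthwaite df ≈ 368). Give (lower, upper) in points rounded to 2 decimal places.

Standard errors of each mean: 9/√138 = 0.7661 and 15/√233 = 0.9827.
SE(x̄₁ − x̄₂) = √(0.7661² + 0.9827²) = 1.2460 for independent samples with unequal variances.
With t* = 1.649, the margin is 1.649 × 1.2460 = 2.0547.
x̄₁ − x̄₂ = 86.7 − 72.5 = 14.2000; the interval is 14.2000 ± 2.0547 = (12.15, 16.25).

(12.15, 16.25)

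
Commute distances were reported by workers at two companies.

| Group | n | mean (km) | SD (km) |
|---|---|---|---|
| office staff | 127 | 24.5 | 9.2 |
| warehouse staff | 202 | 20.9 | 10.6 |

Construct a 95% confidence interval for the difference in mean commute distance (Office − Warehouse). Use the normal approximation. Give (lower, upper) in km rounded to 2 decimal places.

Per-group SEs: s₁/√n₁ = 9.2/√127 = 0.8164, s₂/√n₂ = 10.6/√202 = 0.7458.
Unpooled SE of the difference: √(0.66650896 + 0.55621764) = 1.1058.
Margin of error = z* · SE = 1.960 × 1.1058 = 2.1674.
x̄₁ − x̄₂ = 24.5 − 20.9 = 3.6000.
CI: 3.6000 ± 2.1674 = (1.43, 5.77).

(1.43, 5.77)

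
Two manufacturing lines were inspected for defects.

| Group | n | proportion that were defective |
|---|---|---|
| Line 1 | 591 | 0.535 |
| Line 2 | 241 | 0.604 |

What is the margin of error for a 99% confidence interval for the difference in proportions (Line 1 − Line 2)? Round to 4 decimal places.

Each SE is √(p̂(1−p̂)/n): √(0.5350·0.4650/591) = 0.02052 and √(0.6040·0.3960/241) = 0.03150.
SE(p̂₁ − p̂₂) = √(SE₁² + SE₂²) = √(0.0004210704 + 0.00099225) = 0.03759, since the two samples are independent.
At 99% confidence z* = 2.576; margin = 2.576 × 0.03759 = 0.09683.

0.0968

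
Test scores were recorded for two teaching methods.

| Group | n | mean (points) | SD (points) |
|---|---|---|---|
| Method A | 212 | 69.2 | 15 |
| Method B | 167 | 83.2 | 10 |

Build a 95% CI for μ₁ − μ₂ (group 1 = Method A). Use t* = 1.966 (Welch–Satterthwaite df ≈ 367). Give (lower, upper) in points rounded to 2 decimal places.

(-16.53, -11.47)

SE₁ = s₁/√n₁ = 15/√212 = 1.0302; SE₂ = 10/√167 = 0.7738.
Independent samples, unequal variances: SE_diff = √(SE₁² + SE₂²) = √(1.06131204 + 0.59876644) = 1.2884.
t* = 1.966, so margin of error = 1.966 × 1.2884 = 2.5330.
Difference in means = 69.2 − 83.2 = -14.0000.
-14.0000 ± 2.5330 → (-16.53, -11.47).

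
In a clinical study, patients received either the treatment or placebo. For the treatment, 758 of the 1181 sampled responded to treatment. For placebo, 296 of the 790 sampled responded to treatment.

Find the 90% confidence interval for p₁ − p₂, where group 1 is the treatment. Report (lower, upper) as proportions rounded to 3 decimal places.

(0.231, 0.304)

Sample proportions: 758/1181 = 0.6418, 296/790 = 0.3747.
Each SE is √(p̂(1−p̂)/n): √(0.6418·0.3582/1181) = 0.01395 and √(0.3747·0.6253/790) = 0.01722.
SE(p̂₁ − p̂₂) = √(SE₁² + SE₂²) = √(0.0001946025 + 0.0002965284) = 0.02216, since the two samples are independent.
At 90% confidence z* = 1.645; margin = 1.645 × 0.02216 = 0.03645.
The difference is 0.6418 − 0.3747 = 0.2671, so the interval is 0.2671 ± 0.03645 = (0.231, 0.304).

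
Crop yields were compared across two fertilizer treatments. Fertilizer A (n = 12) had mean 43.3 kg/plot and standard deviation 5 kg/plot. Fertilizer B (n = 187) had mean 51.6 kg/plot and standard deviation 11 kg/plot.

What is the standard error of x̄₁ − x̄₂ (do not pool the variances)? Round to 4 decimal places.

Standard errors of each mean: 5/√12 = 1.4434 and 11/√187 = 0.8044.
SE(x̄₁ − x̄₂) = √(1.4434² + 0.8044²) = 1.6524 for independent samples with unequal variances.

1.6524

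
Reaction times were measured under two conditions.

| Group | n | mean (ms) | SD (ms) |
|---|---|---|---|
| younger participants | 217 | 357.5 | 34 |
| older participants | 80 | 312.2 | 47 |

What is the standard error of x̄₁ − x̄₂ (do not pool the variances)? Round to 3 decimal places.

SE₁ = s₁/√n₁ = 34/√217 = 2.3081; SE₂ = 47/√80 = 5.2548.
Independent samples, unequal variances: SE_diff = √(SE₁² + SE₂²) = √(5.32732561 + 27.61292304) = 5.7394.

5.739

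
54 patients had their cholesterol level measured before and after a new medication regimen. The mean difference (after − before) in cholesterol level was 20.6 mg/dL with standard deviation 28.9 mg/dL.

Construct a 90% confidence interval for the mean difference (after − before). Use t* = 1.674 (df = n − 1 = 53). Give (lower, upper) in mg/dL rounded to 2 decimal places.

(14.02, 27.18)

This is a matched-pairs design, so SE = s_d/√n = 28.9/√54 = 3.9328.
Margin = 1.674 × 3.9328 = 6.5835; the interval is 20.6 ± 6.5835 = (14.02, 27.18).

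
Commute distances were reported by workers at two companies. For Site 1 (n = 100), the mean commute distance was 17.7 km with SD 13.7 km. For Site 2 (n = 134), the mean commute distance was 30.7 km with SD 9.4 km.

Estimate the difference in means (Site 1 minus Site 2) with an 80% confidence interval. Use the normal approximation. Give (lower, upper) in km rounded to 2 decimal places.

SE₁ = s₁/√n₁ = 13.7/√100 = 1.3700; SE₂ = 9.4/√134 = 0.8120.
Independent samples, unequal variances: SE_diff = √(SE₁² + SE₂²) = √(1.8769 + 0.659344) = 1.5926.
z* = 1.282, so margin of error = 1.282 × 1.5926 = 2.0417.
Difference in means = 17.7 − 30.7 = -13.0000.
-13.0000 ± 2.0417 → (-15.04, -10.96).

(-15.04, -10.96)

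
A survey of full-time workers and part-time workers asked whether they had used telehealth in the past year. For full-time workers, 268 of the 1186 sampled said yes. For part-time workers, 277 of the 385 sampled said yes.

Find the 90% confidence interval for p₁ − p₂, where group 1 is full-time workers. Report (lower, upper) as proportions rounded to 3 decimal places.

(-0.536, -0.451)

First, p̂₁ = 268/1186 = 0.2260; p̂₂ = 277/385 = 0.7195.
The two standard errors are √(0.2260×0.7740/1186) = 0.01214 and √(0.7195×0.2805/385) = 0.02290.
Because the samples are independent, SE_diff = √(0.01214² + 0.02290²) = 0.02592.
Using z* = 1.645 for 90%, ME = 1.645 × 0.02592 = 0.04264.
p̂₁ − p̂₂ = -0.4935; interval -0.4935 ± 0.04264 gives (-0.536, -0.451).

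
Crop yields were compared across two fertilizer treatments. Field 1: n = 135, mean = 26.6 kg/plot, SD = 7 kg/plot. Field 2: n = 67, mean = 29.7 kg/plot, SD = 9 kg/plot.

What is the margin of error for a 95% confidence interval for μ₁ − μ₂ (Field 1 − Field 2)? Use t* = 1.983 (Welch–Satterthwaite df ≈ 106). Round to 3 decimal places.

2.486

Standard errors of each mean: 7/√135 = 0.6025 and 9/√67 = 1.0995.
SE(x̄₁ − x̄₂) = √(0.6025² + 1.0995²) = 1.2538 for independent samples with unequal variances.
With t* = 1.983, the margin is 1.983 × 1.2538 = 2.4863.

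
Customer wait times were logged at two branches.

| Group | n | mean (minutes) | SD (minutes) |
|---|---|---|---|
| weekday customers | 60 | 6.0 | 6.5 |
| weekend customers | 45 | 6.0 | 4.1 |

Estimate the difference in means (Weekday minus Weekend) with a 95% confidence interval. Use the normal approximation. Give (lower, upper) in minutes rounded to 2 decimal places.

SE₁ = s₁/√n₁ = 6.5/√60 = 0.8391; SE₂ = 4.1/√45 = 0.6112.
Independent samples, unequal variances: SE_diff = √(SE₁² + SE₂²) = √(0.70408881 + 0.37356544) = 1.0381.
z* = 1.960, so margin of error = 1.960 × 1.0381 = 2.0347.
Difference in means = 6.0 − 6.0 = 0.0000.
0.0000 ± 2.0347 → (-2.03, 2.03).

(-2.03, 2.03)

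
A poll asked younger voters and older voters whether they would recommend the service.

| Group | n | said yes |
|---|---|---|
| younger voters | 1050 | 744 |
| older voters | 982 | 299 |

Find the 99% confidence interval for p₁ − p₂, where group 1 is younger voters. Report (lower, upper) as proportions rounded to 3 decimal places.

Sample proportions: 744/1050 = 0.7086, 299/982 = 0.3045.
Each SE is √(p̂(1−p̂)/n): √(0.7086·0.2914/1050) = 0.01402 and √(0.3045·0.6955/982) = 0.01469.
SE(p̂₁ − p̂₂) = √(SE₁² + SE₂²) = √(0.0001965604 + 0.0002157961) = 0.02031, since the two samples are independent.
At 99% confidence z* = 2.576; margin = 2.576 × 0.02031 = 0.05232.
The difference is 0.7086 − 0.3045 = 0.4041, so the interval is 0.4041 ± 0.05232 = (0.352, 0.456).

(0.352, 0.456)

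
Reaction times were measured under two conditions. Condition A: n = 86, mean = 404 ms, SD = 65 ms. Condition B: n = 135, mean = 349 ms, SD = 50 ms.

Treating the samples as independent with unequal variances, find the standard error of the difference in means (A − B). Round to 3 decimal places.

Standard errors of each mean: 65/√86 = 7.0091 and 50/√135 = 4.3033.
SE(x̄₁ − x̄₂) = √(7.0091² + 4.3033²) = 8.2247 for independent samples with unequal variances.

8.225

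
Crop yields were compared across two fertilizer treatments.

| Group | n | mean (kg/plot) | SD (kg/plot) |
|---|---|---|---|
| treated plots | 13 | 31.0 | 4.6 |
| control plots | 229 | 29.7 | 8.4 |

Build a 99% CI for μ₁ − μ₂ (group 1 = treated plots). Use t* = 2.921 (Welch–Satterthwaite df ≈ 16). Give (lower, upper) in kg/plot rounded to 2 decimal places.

(-2.76, 5.36)

SE₁ = s₁/√n₁ = 4.6/√13 = 1.2758; SE₂ = 8.4/√229 = 0.5551.
Independent samples, unequal variances: SE_diff = √(SE₁² + SE₂²) = √(1.62766564 + 0.30813601) = 1.3913.
t* = 2.921, so margin of error = 2.921 × 1.3913 = 4.0640.
Difference in means = 31.0 − 29.7 = 1.3000.
1.3000 ± 4.0640 → (-2.76, 5.36).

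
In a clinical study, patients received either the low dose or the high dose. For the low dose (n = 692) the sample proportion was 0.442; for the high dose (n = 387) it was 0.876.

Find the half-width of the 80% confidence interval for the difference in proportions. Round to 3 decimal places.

0.032

Each SE is √(p̂(1−p̂)/n): √(0.4420·0.5580/692) = 0.01888 and √(0.8760·0.1240/387) = 0.01675.
SE(p̂₁ − p̂₂) = √(SE₁² + SE₂²) = √(0.0003564544 + 0.0002805625) = 0.02524, since the two samples are independent.
At 80% confidence z* = 1.282; margin = 1.282 × 0.02524 = 0.03236.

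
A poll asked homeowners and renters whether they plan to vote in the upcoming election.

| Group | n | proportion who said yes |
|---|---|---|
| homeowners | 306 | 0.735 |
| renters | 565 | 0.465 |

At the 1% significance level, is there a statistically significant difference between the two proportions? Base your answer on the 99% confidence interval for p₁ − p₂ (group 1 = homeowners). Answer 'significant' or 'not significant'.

significant

SE₁ = √(p̂₁(1−p̂₁)/n₁) = √(0.7350·0.2650/306) = 0.02523; SE₂ = √(0.4650·0.5350/565) = 0.02098.
Independent samples: SE of the difference = √(SE₁² + SE₂²) = √(0.0006365529 + 0.0004401604) = 0.03281.
z* for 99% confidence is 2.576, so the margin of error is 2.576 × 0.03281 = 0.08452.
Point estimate p̂₁ − p̂₂ = 0.7350 − 0.4650 = 0.2700.
0.2700 ± 0.08452 → (0.18548, 0.35452).
The interval (0.18548, 0.35452) does not contain 0, so the difference is significant.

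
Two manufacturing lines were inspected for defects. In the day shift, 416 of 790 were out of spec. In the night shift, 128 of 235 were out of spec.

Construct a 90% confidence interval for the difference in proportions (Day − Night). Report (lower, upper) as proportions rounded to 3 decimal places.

First, p̂₁ = 416/790 = 0.5266; p̂₂ = 128/235 = 0.5447.
The two standard errors are √(0.5266×0.4734/790) = 0.01776 and √(0.5447×0.4553/235) = 0.03249.
Because the samples are independent, SE_diff = √(0.01776² + 0.03249²) = 0.03703.
Using z* = 1.645 for 90%, ME = 1.645 × 0.03703 = 0.06091.
p̂₁ − p̂₂ = -0.0181; interval -0.0181 ± 0.06091 gives (-0.079, 0.043).

(-0.079, 0.043)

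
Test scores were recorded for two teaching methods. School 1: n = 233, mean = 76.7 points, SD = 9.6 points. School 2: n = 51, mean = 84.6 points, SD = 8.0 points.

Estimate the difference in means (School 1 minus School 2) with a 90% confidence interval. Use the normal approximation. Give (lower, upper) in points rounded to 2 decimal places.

Per-group SEs: s₁/√n₁ = 9.6/√233 = 0.6289, s₂/√n₂ = 8.0/√51 = 1.1202.
Unpooled SE of the difference: √(0.39551521 + 1.25484804) = 1.2847.
Margin of error = z* · SE = 1.645 × 1.2847 = 2.1133.
x̄₁ − x̄₂ = 76.7 − 84.6 = -7.9000.
CI: -7.9000 ± 2.1133 = (-10.01, -5.79).

(-10.01, -5.79)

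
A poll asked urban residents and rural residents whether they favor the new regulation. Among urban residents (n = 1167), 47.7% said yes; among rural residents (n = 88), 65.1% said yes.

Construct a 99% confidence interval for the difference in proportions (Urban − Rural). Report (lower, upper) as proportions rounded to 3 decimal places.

(-0.310, -0.038)

The two standard errors are √(0.4770×0.5230/1167) = 0.01462 and √(0.6510×0.3490/88) = 0.05081.
Because the samples are independent, SE_diff = √(0.01462² + 0.05081²) = 0.05287.
Using z* = 2.576 for 99%, ME = 2.576 × 0.05287 = 0.13619.
p̂₁ − p̂₂ = -0.1740; interval -0.1740 ± 0.13619 gives (-0.310, -0.038).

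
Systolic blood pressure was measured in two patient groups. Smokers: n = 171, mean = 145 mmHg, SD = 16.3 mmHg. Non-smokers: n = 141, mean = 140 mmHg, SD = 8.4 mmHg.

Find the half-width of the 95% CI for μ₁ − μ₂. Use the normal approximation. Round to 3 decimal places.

2.809

SE₁ = s₁/√n₁ = 16.3/√171 = 1.2465; SE₂ = 8.4/√141 = 0.7074.
Independent samples, unequal variances: SE_diff = √(SE₁² + SE₂²) = √(1.55376225 + 0.50041476) = 1.4332.
z* = 1.960, so margin of error = 1.960 × 1.4332 = 2.8091.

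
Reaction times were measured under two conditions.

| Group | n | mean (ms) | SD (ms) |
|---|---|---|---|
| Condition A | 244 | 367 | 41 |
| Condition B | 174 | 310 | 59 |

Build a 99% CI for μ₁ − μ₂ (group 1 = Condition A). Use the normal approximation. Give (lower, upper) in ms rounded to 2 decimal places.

Per-group SEs: s₁/√n₁ = 41/√244 = 2.6248, s₂/√n₂ = 59/√174 = 4.4728.
Unpooled SE of the difference: √(6.88957504 + 20.00593984) = 5.1861.
Margin of error = z* · SE = 2.576 × 5.1861 = 13.3594.
x̄₁ − x̄₂ = 367 − 310 = 57.0000.
CI: 57.0000 ± 13.3594 = (43.64, 70.36).

(43.64, 70.36)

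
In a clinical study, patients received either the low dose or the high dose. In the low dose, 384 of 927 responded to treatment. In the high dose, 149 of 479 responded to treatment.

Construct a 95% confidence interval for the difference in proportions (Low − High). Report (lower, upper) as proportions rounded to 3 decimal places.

(0.051, 0.155)

First, p̂₁ = 384/927 = 0.4142; p̂₂ = 149/479 = 0.3111.
The two standard errors are √(0.4142×0.5858/927) = 0.01618 and √(0.3111×0.6889/479) = 0.02115.
Because the samples are independent, SE_diff = √(0.01618² + 0.02115²) = 0.02663.
Using z* = 1.960 for 95%, ME = 1.960 × 0.02663 = 0.05219.
p̂₁ − p̂₂ = 0.1031; interval 0.1031 ± 0.05219 gives (0.051, 0.155).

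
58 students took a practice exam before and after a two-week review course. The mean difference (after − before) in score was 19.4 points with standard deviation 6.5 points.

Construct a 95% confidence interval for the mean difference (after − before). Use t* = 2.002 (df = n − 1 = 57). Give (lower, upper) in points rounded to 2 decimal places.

Paired design: SE = s_d/√n = 6.5/√58 = 0.8535.
t* = 2.002; margin of error = 2.002 × 0.8535 = 1.7087.
19.4 ± 1.7087 → (17.69, 21.11).

(17.69, 21.11)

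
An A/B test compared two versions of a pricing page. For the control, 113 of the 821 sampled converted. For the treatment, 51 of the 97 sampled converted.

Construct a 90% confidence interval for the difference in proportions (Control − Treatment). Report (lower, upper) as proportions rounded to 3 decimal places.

First, p̂₁ = 113/821 = 0.1376; p̂₂ = 51/97 = 0.5258.
The two standard errors are √(0.1376×0.8624/821) = 0.01202 and √(0.5258×0.4742/97) = 0.05070.
Because the samples are independent, SE_diff = √(0.01202² + 0.05070²) = 0.05211.
Using z* = 1.645 for 90%, ME = 1.645 × 0.05211 = 0.08572.
p̂₁ − p̂₂ = -0.3882; interval -0.3882 ± 0.08572 gives (-0.474, -0.302).

(-0.474, -0.302)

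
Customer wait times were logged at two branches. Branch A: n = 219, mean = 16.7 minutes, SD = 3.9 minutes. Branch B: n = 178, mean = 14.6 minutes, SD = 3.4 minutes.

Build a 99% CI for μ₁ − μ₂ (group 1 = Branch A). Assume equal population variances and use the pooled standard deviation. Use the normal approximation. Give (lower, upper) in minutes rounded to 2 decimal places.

Pooled variance s_p² = [218·3.9² + 177·3.4²] / (219+178−2) = 13.5744, so s_p = 3.6843.
SE_diff = s_p·√(1/n₁ + 1/n₂) = 3.6843·√(1/219 + 1/178) = 0.3718.
z* = 2.576; margin = 2.576 × 0.3718 = 0.9578.
Difference = 16.7 − 14.6 = 2.1000.
2.1000 ± 0.9578 → (1.14, 3.06).

(1.14, 3.06)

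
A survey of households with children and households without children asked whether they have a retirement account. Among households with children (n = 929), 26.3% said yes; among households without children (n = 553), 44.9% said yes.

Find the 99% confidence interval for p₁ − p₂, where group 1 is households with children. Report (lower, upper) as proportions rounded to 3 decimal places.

The two standard errors are √(0.2630×0.7370/929) = 0.01444 and √(0.4490×0.5510/553) = 0.02115.
Because the samples are independent, SE_diff = √(0.01444² + 0.02115²) = 0.02561.
Using z* = 2.576 for 99%, ME = 2.576 × 0.02561 = 0.06597.
p̂₁ − p̂₂ = -0.1860; interval -0.1860 ± 0.06597 gives (-0.252, -0.120).

(-0.252, -0.120)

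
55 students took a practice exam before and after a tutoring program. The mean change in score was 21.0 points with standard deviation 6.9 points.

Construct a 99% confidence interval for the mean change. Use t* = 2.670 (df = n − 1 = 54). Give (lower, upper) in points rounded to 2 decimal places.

(18.52, 23.48)

This is a matched-pairs design, so SE = s_d/√n = 6.9/√55 = 0.9304.
Margin = 2.670 × 0.9304 = 2.4842; the interval is 21.0 ± 2.4842 = (18.52, 23.48).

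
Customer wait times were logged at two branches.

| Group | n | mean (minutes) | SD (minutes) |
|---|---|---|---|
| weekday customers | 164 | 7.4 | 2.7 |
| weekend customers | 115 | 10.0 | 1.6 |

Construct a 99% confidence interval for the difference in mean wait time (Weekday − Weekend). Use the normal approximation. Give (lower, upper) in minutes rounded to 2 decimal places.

(-3.27, -1.93)

Per-group SEs: s₁/√n₁ = 2.7/√164 = 0.2108, s₂/√n₂ = 1.6/√115 = 0.1492.
Unpooled SE of the difference: √(0.04443664 + 0.02226064) = 0.2583.
Margin of error = z* · SE = 2.576 × 0.2583 = 0.6654.
x̄₁ − x̄₂ = 7.4 − 10.0 = -2.6000.
CI: -2.6000 ± 0.6654 = (-3.27, -1.93).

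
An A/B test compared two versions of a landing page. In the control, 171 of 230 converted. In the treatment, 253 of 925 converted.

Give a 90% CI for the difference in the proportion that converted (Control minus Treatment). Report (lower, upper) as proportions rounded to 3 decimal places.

Sample proportions: 171/230 = 0.7435, 253/925 = 0.2735.
Each SE is √(p̂(1−p̂)/n): √(0.7435·0.2565/230) = 0.02880 and √(0.2735·0.7265/925) = 0.01466.
SE(p̂₁ − p̂₂) = √(SE₁² + SE₂²) = √(0.00082944 + 0.0002149156) = 0.03232, since the two samples are independent.
At 90% confidence z* = 1.645; margin = 1.645 × 0.03232 = 0.05317.
The difference is 0.7435 − 0.2735 = 0.4700, so the interval is 0.4700 ± 0.05317 = (0.417, 0.523).

(0.417, 0.523)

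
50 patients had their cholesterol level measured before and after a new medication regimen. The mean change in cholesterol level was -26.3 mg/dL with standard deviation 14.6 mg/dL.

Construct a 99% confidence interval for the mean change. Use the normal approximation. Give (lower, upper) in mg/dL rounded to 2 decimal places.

(-31.62, -20.98)

This is a matched-pairs design, so SE = s_d/√n = 14.6/√50 = 2.0648.
Margin = 2.576 × 2.0648 = 5.3189; the interval is -26.3 ± 5.3189 = (-31.62, -20.98).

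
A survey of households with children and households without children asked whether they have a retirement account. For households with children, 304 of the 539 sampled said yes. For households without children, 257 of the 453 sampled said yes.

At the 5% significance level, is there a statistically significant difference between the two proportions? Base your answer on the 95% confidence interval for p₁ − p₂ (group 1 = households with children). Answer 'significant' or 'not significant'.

not significant

p̂₁ = 304/539 = 0.5640 and p̂₂ = 257/453 = 0.5673.
SE₁ = √(p̂₁(1−p̂₁)/n₁) = √(0.5640·0.4360/539) = 0.02136; SE₂ = √(0.5673·0.4327/453) = 0.02328.
Independent samples: SE of the difference = √(SE₁² + SE₂²) = √(0.0004562496 + 0.0005419584) = 0.03159.
z* for 95% confidence is 1.960, so the margin of error is 1.960 × 0.03159 = 0.06192.
Point estimate p̂₁ − p̂₂ = 0.5640 − 0.5673 = -0.0033.
-0.0033 ± 0.06192 → (-0.06522, 0.05862).
The interval (-0.06522, 0.05862) contains 0, so the difference is not significant.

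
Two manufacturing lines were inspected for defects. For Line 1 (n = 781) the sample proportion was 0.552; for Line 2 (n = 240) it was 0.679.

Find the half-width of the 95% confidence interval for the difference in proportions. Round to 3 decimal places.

0.069

Each SE is √(p̂(1−p̂)/n): √(0.5520·0.4480/781) = 0.01779 and √(0.6790·0.3210/240) = 0.03014.
SE(p̂₁ − p̂₂) = √(SE₁² + SE₂²) = √(0.0003164841 + 0.0009084196) = 0.03500, since the two samples are independent.
At 95% confidence z* = 1.960; margin = 1.960 × 0.03500 = 0.06860.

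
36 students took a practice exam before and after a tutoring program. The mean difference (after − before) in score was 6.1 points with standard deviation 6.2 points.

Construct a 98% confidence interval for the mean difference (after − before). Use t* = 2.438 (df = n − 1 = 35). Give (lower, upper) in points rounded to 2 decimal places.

(3.58, 8.62)

This is a matched-pairs design, so SE = s_d/√n = 6.2/√36 = 1.0333.
Margin = 2.438 × 1.0333 = 2.5192; the interval is 6.1 ± 2.5192 = (3.58, 8.62).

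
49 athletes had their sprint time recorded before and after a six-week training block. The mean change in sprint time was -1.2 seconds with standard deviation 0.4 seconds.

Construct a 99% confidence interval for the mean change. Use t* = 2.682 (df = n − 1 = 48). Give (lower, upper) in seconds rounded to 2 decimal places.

(-1.35, -1.05)

Paired design: SE = s_d/√n = 0.4/√49 = 0.0571.
t* = 2.682; margin of error = 2.682 × 0.0571 = 0.1531.
-1.2 ± 0.1531 → (-1.35, -1.05).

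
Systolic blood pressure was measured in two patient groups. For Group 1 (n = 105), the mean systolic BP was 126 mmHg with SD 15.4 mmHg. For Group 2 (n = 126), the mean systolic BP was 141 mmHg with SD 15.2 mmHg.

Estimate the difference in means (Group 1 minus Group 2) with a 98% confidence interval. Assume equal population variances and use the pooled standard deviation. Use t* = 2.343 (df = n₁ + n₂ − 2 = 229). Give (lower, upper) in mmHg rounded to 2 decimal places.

Pooled variance s_p² = [104·15.4² + 125·15.2²] / (105+126−2) = 233.8194, so s_p = 15.2912.
SE_diff = s_p·√(1/n₁ + 1/n₂) = 15.2912·√(1/105 + 1/126) = 2.0205.
t* = 2.343; margin = 2.343 × 2.0205 = 4.7340.
Difference = 126 − 141 = -15.0000.
-15.0000 ± 4.7340 → (-19.73, -10.27).

(-19.73, -10.27)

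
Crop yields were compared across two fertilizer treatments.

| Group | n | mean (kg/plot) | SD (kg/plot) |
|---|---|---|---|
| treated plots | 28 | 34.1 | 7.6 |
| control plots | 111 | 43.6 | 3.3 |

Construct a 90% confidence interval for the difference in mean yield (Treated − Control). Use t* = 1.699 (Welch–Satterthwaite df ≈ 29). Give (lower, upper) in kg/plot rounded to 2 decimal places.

SE₁ = s₁/√n₁ = 7.6/√28 = 1.4363; SE₂ = 3.3/√111 = 0.3132.
Independent samples, unequal variances: SE_diff = √(SE₁² + SE₂²) = √(2.06295769 + 0.09809424) = 1.4701.
t* = 1.699, so margin of error = 1.699 × 1.4701 = 2.4977.
Difference in means = 34.1 − 43.6 = -9.5000.
-9.5000 ± 2.4977 → (-12.00, -7.00).

(-12.00, -7.00)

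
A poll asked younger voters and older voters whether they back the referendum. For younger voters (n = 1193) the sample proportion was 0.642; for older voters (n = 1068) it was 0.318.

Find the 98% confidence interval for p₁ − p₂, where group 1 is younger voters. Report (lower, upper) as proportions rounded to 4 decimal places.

(0.2777, 0.3703)

The two standard errors are √(0.6420×0.3580/1193) = 0.01388 and √(0.3180×0.6820/1068) = 0.01425.
Because the samples are independent, SE_diff = √(0.01388² + 0.01425²) = 0.01989.
Using z* = 2.326 for 98%, ME = 2.326 × 0.01989 = 0.04626.
p̂₁ − p̂₂ = 0.3240; interval 0.3240 ± 0.04626 gives (0.2777, 0.3703).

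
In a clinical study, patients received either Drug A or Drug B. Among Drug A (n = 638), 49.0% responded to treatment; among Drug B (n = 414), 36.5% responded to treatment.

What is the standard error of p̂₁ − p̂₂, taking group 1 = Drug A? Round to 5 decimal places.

The two standard errors are √(0.4900×0.5100/638) = 0.01979 and √(0.3650×0.6350/414) = 0.02366.
Because the samples are independent, SE_diff = √(0.01979² + 0.02366²) = 0.03085.

0.03085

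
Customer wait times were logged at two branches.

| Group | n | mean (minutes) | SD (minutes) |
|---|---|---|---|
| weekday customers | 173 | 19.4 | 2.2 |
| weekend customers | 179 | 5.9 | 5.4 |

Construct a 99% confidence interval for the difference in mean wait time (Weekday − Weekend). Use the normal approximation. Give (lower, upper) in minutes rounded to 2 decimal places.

SE₁ = s₁/√n₁ = 2.2/√173 = 0.1673; SE₂ = 5.4/√179 = 0.4036.
Independent samples, unequal variances: SE_diff = √(SE₁² + SE₂²) = √(0.02798929 + 0.16289296) = 0.4369.
z* = 2.576, so margin of error = 2.576 × 0.4369 = 1.1255.
Difference in means = 19.4 − 5.9 = 13.5000.
13.5000 ± 1.1255 → (12.37, 14.63).

(12.37, 14.63)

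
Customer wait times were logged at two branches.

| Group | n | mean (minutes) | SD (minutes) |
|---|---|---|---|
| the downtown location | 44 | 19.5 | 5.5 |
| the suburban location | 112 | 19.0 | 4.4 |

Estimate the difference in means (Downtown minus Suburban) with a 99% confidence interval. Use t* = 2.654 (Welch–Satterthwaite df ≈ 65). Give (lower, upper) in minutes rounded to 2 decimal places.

Standard errors of each mean: 5.5/√44 = 0.8292 and 4.4/√112 = 0.4158.
SE(x̄₁ − x̄₂) = √(0.8292² + 0.4158²) = 0.9276 for independent samples with unequal variances.
With t* = 2.654, the margin is 2.654 × 0.9276 = 2.4619.
x̄₁ − x̄₂ = 19.5 − 19.0 = 0.5000; the interval is 0.5000 ± 2.4619 = (-1.96, 2.96).

(-1.96, 2.96)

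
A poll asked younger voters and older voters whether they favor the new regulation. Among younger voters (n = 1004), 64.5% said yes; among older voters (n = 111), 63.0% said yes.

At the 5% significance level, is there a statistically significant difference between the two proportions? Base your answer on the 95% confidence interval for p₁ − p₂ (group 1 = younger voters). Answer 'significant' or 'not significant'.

not significant

Each SE is √(p̂(1−p̂)/n): √(0.6450·0.3550/1004) = 0.01510 and √(0.6300·0.3700/111) = 0.04583.
SE(p̂₁ − p̂₂) = √(SE₁² + SE₂²) = √(0.00022801 + 0.0021003889) = 0.04825, since the two samples are independent.
At 95% confidence z* = 1.960; margin = 1.960 × 0.04825 = 0.09457.
The difference is 0.6450 − 0.6300 = 0.0150, so the interval is 0.0150 ± 0.09457 = (-0.07957, 0.10957).
The interval (-0.07957, 0.10957) contains 0, so the difference is not significant.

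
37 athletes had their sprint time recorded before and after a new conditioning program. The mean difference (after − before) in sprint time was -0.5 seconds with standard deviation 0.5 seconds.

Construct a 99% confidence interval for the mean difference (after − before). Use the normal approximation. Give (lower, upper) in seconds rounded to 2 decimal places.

Paired design: SE = s_d/√n = 0.5/√37 = 0.0822.
z* = 2.576; margin of error = 2.576 × 0.0822 = 0.2117.
-0.5 ± 0.2117 → (-0.71, -0.29).

(-0.71, -0.29)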